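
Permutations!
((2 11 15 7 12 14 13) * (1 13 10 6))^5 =[0, 7, 14, 3, 4, 5, 15, 1, 8, 9, 11, 10, 13, 12, 2, 6] =(1 7)(2 14)(6 15)(10 11)(12 13)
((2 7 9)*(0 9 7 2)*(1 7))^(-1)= (0 9)(1 7)= [9, 7, 2, 3, 4, 5, 6, 1, 8, 0]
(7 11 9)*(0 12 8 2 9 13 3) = [12, 1, 9, 0, 4, 5, 6, 11, 2, 7, 10, 13, 8, 3] = (0 12 8 2 9 7 11 13 3)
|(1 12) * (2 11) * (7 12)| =|(1 7 12)(2 11)| =6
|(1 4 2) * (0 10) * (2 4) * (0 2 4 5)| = 6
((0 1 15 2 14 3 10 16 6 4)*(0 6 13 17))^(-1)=(0 17 13 16 10 3 14 2 15 1)(4 6)=[17, 0, 15, 14, 6, 5, 4, 7, 8, 9, 3, 11, 12, 16, 2, 1, 10, 13]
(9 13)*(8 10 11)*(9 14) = (8 10 11)(9 13 14) = [0, 1, 2, 3, 4, 5, 6, 7, 10, 13, 11, 8, 12, 14, 9]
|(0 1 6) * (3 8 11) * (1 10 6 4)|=|(0 10 6)(1 4)(3 8 11)|=6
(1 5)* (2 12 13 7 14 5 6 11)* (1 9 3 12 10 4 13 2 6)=(2 10 4 13 7 14 5 9 3 12)(6 11)=[0, 1, 10, 12, 13, 9, 11, 14, 8, 3, 4, 6, 2, 7, 5]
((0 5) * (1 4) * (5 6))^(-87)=(6)(1 4)=[0, 4, 2, 3, 1, 5, 6]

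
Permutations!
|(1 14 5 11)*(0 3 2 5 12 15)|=|(0 3 2 5 11 1 14 12 15)|=9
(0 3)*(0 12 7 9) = [3, 1, 2, 12, 4, 5, 6, 9, 8, 0, 10, 11, 7] = (0 3 12 7 9)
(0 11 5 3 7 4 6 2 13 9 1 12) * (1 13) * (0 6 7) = (0 11 5 3)(1 12 6 2)(4 7)(9 13) = [11, 12, 1, 0, 7, 3, 2, 4, 8, 13, 10, 5, 6, 9]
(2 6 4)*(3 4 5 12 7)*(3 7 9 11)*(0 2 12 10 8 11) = [2, 1, 6, 4, 12, 10, 5, 7, 11, 0, 8, 3, 9] = (0 2 6 5 10 8 11 3 4 12 9)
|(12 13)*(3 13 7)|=|(3 13 12 7)|=4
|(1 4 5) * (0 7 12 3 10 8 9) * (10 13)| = 24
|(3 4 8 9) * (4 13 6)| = |(3 13 6 4 8 9)| = 6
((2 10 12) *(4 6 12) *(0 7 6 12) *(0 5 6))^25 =(0 7)(2 10 4 12)(5 6) =[7, 1, 10, 3, 12, 6, 5, 0, 8, 9, 4, 11, 2]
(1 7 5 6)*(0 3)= (0 3)(1 7 5 6)= [3, 7, 2, 0, 4, 6, 1, 5]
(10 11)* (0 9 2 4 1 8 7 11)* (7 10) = (0 9 2 4 1 8 10)(7 11) = [9, 8, 4, 3, 1, 5, 6, 11, 10, 2, 0, 7]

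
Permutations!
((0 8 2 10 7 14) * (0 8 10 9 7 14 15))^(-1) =(0 15 7 9 2 8 14 10) =[15, 1, 8, 3, 4, 5, 6, 9, 14, 2, 0, 11, 12, 13, 10, 7]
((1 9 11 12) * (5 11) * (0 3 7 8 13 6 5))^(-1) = (0 9 1 12 11 5 6 13 8 7 3) = [9, 12, 2, 0, 4, 6, 13, 3, 7, 1, 10, 5, 11, 8]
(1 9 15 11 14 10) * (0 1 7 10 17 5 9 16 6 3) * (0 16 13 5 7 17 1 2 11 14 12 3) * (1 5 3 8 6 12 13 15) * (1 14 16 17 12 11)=(0 2 1 15 16 11 13 3 17 7 10 12 8 6)(5 9 14)=[2, 15, 1, 17, 4, 9, 0, 10, 6, 14, 12, 13, 8, 3, 5, 16, 11, 7]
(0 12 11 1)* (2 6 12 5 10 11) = (0 5 10 11 1)(2 6 12) = [5, 0, 6, 3, 4, 10, 12, 7, 8, 9, 11, 1, 2]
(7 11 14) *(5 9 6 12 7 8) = (5 9 6 12 7 11 14 8) = [0, 1, 2, 3, 4, 9, 12, 11, 5, 6, 10, 14, 7, 13, 8]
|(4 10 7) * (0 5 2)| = 3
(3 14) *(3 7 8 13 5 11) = (3 14 7 8 13 5 11) = [0, 1, 2, 14, 4, 11, 6, 8, 13, 9, 10, 3, 12, 5, 7]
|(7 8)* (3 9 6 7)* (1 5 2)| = 15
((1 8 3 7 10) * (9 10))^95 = (1 10 9 7 3 8) = [0, 10, 2, 8, 4, 5, 6, 3, 1, 7, 9]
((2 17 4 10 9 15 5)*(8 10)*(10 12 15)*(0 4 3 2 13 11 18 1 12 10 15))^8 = (0 11 9)(1 5 8)(2 3 17)(4 18 15)(10 12 13) = [11, 5, 3, 17, 18, 8, 6, 7, 1, 0, 12, 9, 13, 10, 14, 4, 16, 2, 15]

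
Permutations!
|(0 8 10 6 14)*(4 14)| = 6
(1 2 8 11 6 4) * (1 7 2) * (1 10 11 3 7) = [0, 10, 8, 7, 1, 5, 4, 2, 3, 9, 11, 6] = (1 10 11 6 4)(2 8 3 7)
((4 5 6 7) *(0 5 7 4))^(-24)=(0 5 6 4 7)=[5, 1, 2, 3, 7, 6, 4, 0]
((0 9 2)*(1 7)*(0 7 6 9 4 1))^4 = (0 9 4 2 1 7 6) = [9, 7, 1, 3, 2, 5, 0, 6, 8, 4]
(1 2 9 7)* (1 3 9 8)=(1 2 8)(3 9 7)=[0, 2, 8, 9, 4, 5, 6, 3, 1, 7]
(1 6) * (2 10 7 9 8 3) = (1 6)(2 10 7 9 8 3) = [0, 6, 10, 2, 4, 5, 1, 9, 3, 8, 7]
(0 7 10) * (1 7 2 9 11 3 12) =(0 2 9 11 3 12 1 7 10) =[2, 7, 9, 12, 4, 5, 6, 10, 8, 11, 0, 3, 1]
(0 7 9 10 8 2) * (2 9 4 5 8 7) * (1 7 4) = (0 2)(1 7)(4 5 8 9 10) = [2, 7, 0, 3, 5, 8, 6, 1, 9, 10, 4]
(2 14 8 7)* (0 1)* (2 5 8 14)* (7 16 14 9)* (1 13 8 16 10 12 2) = (0 13 8 10 12 2 1)(5 16 14 9 7) = [13, 0, 1, 3, 4, 16, 6, 5, 10, 7, 12, 11, 2, 8, 9, 15, 14]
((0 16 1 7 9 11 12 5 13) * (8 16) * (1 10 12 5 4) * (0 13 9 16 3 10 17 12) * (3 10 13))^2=(0 10 8)(1 16 12)(4 7 17)(5 11 9)=[10, 16, 2, 3, 7, 11, 6, 17, 0, 5, 8, 9, 1, 13, 14, 15, 12, 4]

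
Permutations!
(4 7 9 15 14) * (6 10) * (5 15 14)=(4 7 9 14)(5 15)(6 10)=[0, 1, 2, 3, 7, 15, 10, 9, 8, 14, 6, 11, 12, 13, 4, 5]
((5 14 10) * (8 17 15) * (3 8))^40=(17)(5 14 10)=[0, 1, 2, 3, 4, 14, 6, 7, 8, 9, 5, 11, 12, 13, 10, 15, 16, 17]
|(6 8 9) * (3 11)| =6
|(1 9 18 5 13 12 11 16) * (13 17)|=9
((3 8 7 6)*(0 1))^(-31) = (0 1)(3 8 7 6) = [1, 0, 2, 8, 4, 5, 3, 6, 7]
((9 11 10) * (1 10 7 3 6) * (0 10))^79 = (0 1 6 3 7 11 9 10) = [1, 6, 2, 7, 4, 5, 3, 11, 8, 10, 0, 9]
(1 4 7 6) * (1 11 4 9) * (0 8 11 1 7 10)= [8, 9, 2, 3, 10, 5, 1, 6, 11, 7, 0, 4]= (0 8 11 4 10)(1 9 7 6)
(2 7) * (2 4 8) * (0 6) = (0 6)(2 7 4 8) = [6, 1, 7, 3, 8, 5, 0, 4, 2]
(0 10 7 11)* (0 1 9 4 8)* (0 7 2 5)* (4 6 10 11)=(0 11 1 9 6 10 2 5)(4 8 7)=[11, 9, 5, 3, 8, 0, 10, 4, 7, 6, 2, 1]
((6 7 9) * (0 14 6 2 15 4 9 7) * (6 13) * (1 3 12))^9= (0 14 13 6)(2 15 4 9)= [14, 1, 15, 3, 9, 5, 0, 7, 8, 2, 10, 11, 12, 6, 13, 4]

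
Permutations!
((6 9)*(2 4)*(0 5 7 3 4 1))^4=(9)(0 4 5 2 7 1 3)=[4, 3, 7, 0, 5, 2, 6, 1, 8, 9]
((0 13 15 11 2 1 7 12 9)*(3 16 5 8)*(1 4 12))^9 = (0 13 15 11 2 4 12 9)(1 7)(3 16 5 8) = [13, 7, 4, 16, 12, 8, 6, 1, 3, 0, 10, 2, 9, 15, 14, 11, 5]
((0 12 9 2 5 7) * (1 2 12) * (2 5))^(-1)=(0 7 5 1)(9 12)=[7, 0, 2, 3, 4, 1, 6, 5, 8, 12, 10, 11, 9]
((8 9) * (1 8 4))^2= (1 9)(4 8)= [0, 9, 2, 3, 8, 5, 6, 7, 4, 1]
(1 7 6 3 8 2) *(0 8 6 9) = (0 8 2 1 7 9)(3 6) = [8, 7, 1, 6, 4, 5, 3, 9, 2, 0]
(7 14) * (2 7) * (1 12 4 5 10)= (1 12 4 5 10)(2 7 14)= [0, 12, 7, 3, 5, 10, 6, 14, 8, 9, 1, 11, 4, 13, 2]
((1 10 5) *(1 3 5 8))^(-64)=(1 8 10)=[0, 8, 2, 3, 4, 5, 6, 7, 10, 9, 1]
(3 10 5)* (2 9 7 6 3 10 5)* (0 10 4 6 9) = [10, 1, 0, 5, 6, 4, 3, 9, 8, 7, 2] = (0 10 2)(3 5 4 6)(7 9)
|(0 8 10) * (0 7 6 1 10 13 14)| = 4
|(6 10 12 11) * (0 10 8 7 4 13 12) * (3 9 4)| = |(0 10)(3 9 4 13 12 11 6 8 7)| = 18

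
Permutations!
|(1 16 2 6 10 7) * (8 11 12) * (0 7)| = |(0 7 1 16 2 6 10)(8 11 12)| = 21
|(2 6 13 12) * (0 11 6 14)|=|(0 11 6 13 12 2 14)|=7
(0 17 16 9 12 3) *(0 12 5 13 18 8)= [17, 1, 2, 12, 4, 13, 6, 7, 0, 5, 10, 11, 3, 18, 14, 15, 9, 16, 8]= (0 17 16 9 5 13 18 8)(3 12)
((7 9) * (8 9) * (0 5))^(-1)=(0 5)(7 9 8)=[5, 1, 2, 3, 4, 0, 6, 9, 7, 8]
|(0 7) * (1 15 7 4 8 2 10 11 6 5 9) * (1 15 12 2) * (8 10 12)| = |(0 4 10 11 6 5 9 15 7)(1 8)(2 12)| = 18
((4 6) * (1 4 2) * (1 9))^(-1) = (1 9 2 6 4) = [0, 9, 6, 3, 1, 5, 4, 7, 8, 2]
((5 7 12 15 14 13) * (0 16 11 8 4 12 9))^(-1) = (0 9 7 5 13 14 15 12 4 8 11 16) = [9, 1, 2, 3, 8, 13, 6, 5, 11, 7, 10, 16, 4, 14, 15, 12, 0]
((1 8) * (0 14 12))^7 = (0 14 12)(1 8) = [14, 8, 2, 3, 4, 5, 6, 7, 1, 9, 10, 11, 0, 13, 12]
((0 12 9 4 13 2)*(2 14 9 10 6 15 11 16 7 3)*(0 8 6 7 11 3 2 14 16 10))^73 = [12, 1, 13, 7, 6, 5, 11, 4, 16, 8, 9, 14, 0, 15, 2, 10, 3] = (0 12)(2 13 15 10 9 8 16 3 7 4 6 11 14)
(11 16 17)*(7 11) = (7 11 16 17) = [0, 1, 2, 3, 4, 5, 6, 11, 8, 9, 10, 16, 12, 13, 14, 15, 17, 7]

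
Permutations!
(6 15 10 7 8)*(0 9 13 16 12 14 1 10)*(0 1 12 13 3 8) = (0 9 3 8 6 15 1 10 7)(12 14)(13 16) = [9, 10, 2, 8, 4, 5, 15, 0, 6, 3, 7, 11, 14, 16, 12, 1, 13]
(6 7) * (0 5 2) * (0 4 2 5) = (2 4)(6 7) = [0, 1, 4, 3, 2, 5, 7, 6]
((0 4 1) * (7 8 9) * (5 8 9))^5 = [1, 4, 2, 3, 0, 8, 6, 9, 5, 7] = (0 1 4)(5 8)(7 9)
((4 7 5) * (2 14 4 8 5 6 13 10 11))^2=(2 4 6 10)(7 13 11 14)=[0, 1, 4, 3, 6, 5, 10, 13, 8, 9, 2, 14, 12, 11, 7]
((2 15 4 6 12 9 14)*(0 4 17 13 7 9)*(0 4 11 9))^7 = (0 13 15 14 11 7 17 2 9)(4 6 12) = [13, 1, 9, 3, 6, 5, 12, 17, 8, 0, 10, 7, 4, 15, 11, 14, 16, 2]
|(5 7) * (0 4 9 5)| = 5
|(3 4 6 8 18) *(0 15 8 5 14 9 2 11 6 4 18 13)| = 12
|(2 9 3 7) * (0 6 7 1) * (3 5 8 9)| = |(0 6 7 2 3 1)(5 8 9)| = 6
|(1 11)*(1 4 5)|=4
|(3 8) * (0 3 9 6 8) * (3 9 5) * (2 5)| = |(0 9 6 8 2 5 3)| = 7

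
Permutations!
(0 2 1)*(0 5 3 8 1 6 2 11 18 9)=[11, 5, 6, 8, 4, 3, 2, 7, 1, 0, 10, 18, 12, 13, 14, 15, 16, 17, 9]=(0 11 18 9)(1 5 3 8)(2 6)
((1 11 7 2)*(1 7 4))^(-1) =[0, 4, 7, 3, 11, 5, 6, 2, 8, 9, 10, 1] =(1 4 11)(2 7)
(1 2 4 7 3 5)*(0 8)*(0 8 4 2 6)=[4, 6, 2, 5, 7, 1, 0, 3, 8]=(8)(0 4 7 3 5 1 6)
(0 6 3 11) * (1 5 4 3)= [6, 5, 2, 11, 3, 4, 1, 7, 8, 9, 10, 0]= (0 6 1 5 4 3 11)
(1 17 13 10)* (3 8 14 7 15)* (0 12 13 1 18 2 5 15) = (0 12 13 10 18 2 5 15 3 8 14 7)(1 17) = [12, 17, 5, 8, 4, 15, 6, 0, 14, 9, 18, 11, 13, 10, 7, 3, 16, 1, 2]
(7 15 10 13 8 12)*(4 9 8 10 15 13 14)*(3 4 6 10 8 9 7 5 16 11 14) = [0, 1, 2, 4, 7, 16, 10, 13, 12, 9, 3, 14, 5, 8, 6, 15, 11] = (3 4 7 13 8 12 5 16 11 14 6 10)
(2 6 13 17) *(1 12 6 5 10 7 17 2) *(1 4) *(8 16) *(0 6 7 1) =(0 6 13 2 5 10 1 12 7 17 4)(8 16) =[6, 12, 5, 3, 0, 10, 13, 17, 16, 9, 1, 11, 7, 2, 14, 15, 8, 4]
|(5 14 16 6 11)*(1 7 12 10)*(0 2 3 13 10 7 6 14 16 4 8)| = 26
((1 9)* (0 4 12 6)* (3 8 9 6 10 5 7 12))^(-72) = (12)(0 1 8 4 6 9 3) = [1, 8, 2, 0, 6, 5, 9, 7, 4, 3, 10, 11, 12]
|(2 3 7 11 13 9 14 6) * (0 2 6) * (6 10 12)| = 24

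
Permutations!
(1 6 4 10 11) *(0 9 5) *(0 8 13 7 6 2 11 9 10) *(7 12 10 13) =[13, 2, 11, 3, 0, 8, 4, 6, 7, 5, 9, 1, 10, 12] =(0 13 12 10 9 5 8 7 6 4)(1 2 11)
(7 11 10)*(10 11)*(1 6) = [0, 6, 2, 3, 4, 5, 1, 10, 8, 9, 7, 11] = (11)(1 6)(7 10)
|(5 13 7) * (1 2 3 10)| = |(1 2 3 10)(5 13 7)| = 12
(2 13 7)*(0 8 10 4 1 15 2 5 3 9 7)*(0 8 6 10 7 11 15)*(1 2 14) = [6, 0, 13, 9, 2, 3, 10, 5, 7, 11, 4, 15, 12, 8, 1, 14] = (0 6 10 4 2 13 8 7 5 3 9 11 15 14 1)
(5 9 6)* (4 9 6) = (4 9)(5 6) = [0, 1, 2, 3, 9, 6, 5, 7, 8, 4]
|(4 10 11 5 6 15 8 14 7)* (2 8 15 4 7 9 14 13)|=|(15)(2 8 13)(4 10 11 5 6)(9 14)|=30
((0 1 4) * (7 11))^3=(7 11)=[0, 1, 2, 3, 4, 5, 6, 11, 8, 9, 10, 7]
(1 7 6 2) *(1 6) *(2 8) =[0, 7, 6, 3, 4, 5, 8, 1, 2] =(1 7)(2 6 8)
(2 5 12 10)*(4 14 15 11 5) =[0, 1, 4, 3, 14, 12, 6, 7, 8, 9, 2, 5, 10, 13, 15, 11] =(2 4 14 15 11 5 12 10)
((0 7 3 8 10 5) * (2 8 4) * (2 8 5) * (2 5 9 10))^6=[9, 1, 3, 5, 0, 2, 6, 10, 7, 4, 8]=(0 9 4)(2 3 5)(7 10 8)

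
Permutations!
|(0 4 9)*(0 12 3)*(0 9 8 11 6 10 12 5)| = 10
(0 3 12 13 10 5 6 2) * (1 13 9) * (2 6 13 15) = (0 3 12 9 1 15 2)(5 13 10) = [3, 15, 0, 12, 4, 13, 6, 7, 8, 1, 5, 11, 9, 10, 14, 2]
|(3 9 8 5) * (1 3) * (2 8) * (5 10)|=|(1 3 9 2 8 10 5)|=7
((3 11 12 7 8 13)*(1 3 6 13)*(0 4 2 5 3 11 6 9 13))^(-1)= (0 6 3 5 2 4)(1 8 7 12 11)(9 13)= [6, 8, 4, 5, 0, 2, 3, 12, 7, 13, 10, 1, 11, 9]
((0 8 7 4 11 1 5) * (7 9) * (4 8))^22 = (0 11 5 4 1)(7 8 9) = [11, 0, 2, 3, 1, 4, 6, 8, 9, 7, 10, 5]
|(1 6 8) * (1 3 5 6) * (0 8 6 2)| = |(0 8 3 5 2)| = 5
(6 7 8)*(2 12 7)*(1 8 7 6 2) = (1 8 2 12 6) = [0, 8, 12, 3, 4, 5, 1, 7, 2, 9, 10, 11, 6]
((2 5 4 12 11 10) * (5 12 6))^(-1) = (2 10 11 12)(4 5 6) = [0, 1, 10, 3, 5, 6, 4, 7, 8, 9, 11, 12, 2]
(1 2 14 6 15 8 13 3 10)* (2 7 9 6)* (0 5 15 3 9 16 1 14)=(0 5 15 8 13 9 6 3 10 14 2)(1 7 16)=[5, 7, 0, 10, 4, 15, 3, 16, 13, 6, 14, 11, 12, 9, 2, 8, 1]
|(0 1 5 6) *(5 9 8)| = 6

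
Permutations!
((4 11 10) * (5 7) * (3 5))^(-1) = (3 7 5)(4 10 11) = [0, 1, 2, 7, 10, 3, 6, 5, 8, 9, 11, 4]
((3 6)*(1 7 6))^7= [0, 3, 2, 6, 4, 5, 7, 1]= (1 3 6 7)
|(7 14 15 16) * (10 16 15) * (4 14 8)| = 6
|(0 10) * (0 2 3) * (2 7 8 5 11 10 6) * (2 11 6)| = |(0 2 3)(5 6 11 10 7 8)| = 6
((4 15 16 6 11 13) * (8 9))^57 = (4 6)(8 9)(11 15)(13 16) = [0, 1, 2, 3, 6, 5, 4, 7, 9, 8, 10, 15, 12, 16, 14, 11, 13]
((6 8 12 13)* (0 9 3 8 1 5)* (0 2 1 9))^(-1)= (1 2 5)(3 9 6 13 12 8)= [0, 2, 5, 9, 4, 1, 13, 7, 3, 6, 10, 11, 8, 12]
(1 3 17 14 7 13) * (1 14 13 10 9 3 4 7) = [0, 4, 2, 17, 7, 5, 6, 10, 8, 3, 9, 11, 12, 14, 1, 15, 16, 13] = (1 4 7 10 9 3 17 13 14)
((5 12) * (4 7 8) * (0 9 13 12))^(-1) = (0 5 12 13 9)(4 8 7) = [5, 1, 2, 3, 8, 12, 6, 4, 7, 0, 10, 11, 13, 9]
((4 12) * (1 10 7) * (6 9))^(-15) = [0, 1, 2, 3, 12, 5, 9, 7, 8, 6, 10, 11, 4] = (4 12)(6 9)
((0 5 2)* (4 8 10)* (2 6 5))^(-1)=(0 2)(4 10 8)(5 6)=[2, 1, 0, 3, 10, 6, 5, 7, 4, 9, 8]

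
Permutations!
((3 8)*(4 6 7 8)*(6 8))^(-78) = (8) = [0, 1, 2, 3, 4, 5, 6, 7, 8]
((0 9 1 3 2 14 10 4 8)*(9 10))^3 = (0 8 4 10)(1 14 3 9 2) = [8, 14, 1, 9, 10, 5, 6, 7, 4, 2, 0, 11, 12, 13, 3]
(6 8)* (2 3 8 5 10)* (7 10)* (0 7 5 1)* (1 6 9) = (0 7 10 2 3 8 9 1) = [7, 0, 3, 8, 4, 5, 6, 10, 9, 1, 2]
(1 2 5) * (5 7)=(1 2 7 5)=[0, 2, 7, 3, 4, 1, 6, 5]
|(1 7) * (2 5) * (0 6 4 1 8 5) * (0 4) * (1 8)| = 4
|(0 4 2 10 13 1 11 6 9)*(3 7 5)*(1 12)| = |(0 4 2 10 13 12 1 11 6 9)(3 7 5)| = 30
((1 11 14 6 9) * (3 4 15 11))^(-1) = (1 9 6 14 11 15 4 3) = [0, 9, 2, 1, 3, 5, 14, 7, 8, 6, 10, 15, 12, 13, 11, 4]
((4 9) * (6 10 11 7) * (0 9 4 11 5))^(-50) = [5, 1, 2, 3, 4, 10, 7, 11, 8, 0, 6, 9] = (0 5 10 6 7 11 9)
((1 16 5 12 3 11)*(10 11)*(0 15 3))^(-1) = (0 12 5 16 1 11 10 3 15) = [12, 11, 2, 15, 4, 16, 6, 7, 8, 9, 3, 10, 5, 13, 14, 0, 1]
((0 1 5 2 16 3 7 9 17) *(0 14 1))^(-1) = (1 14 17 9 7 3 16 2 5) = [0, 14, 5, 16, 4, 1, 6, 3, 8, 7, 10, 11, 12, 13, 17, 15, 2, 9]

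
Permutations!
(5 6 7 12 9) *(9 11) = (5 6 7 12 11 9) = [0, 1, 2, 3, 4, 6, 7, 12, 8, 5, 10, 9, 11]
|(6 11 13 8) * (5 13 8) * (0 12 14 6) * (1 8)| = 14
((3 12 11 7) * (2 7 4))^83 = [0, 1, 4, 7, 11, 5, 6, 2, 8, 9, 10, 12, 3] = (2 4 11 12 3 7)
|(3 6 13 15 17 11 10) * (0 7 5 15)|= |(0 7 5 15 17 11 10 3 6 13)|= 10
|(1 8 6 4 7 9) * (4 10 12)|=|(1 8 6 10 12 4 7 9)|=8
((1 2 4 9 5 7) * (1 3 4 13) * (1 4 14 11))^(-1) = [0, 11, 1, 7, 13, 9, 6, 5, 8, 4, 10, 14, 12, 2, 3] = (1 11 14 3 7 5 9 4 13 2)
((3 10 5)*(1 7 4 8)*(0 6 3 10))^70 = (10)(0 6 3)(1 4)(7 8) = [6, 4, 2, 0, 1, 5, 3, 8, 7, 9, 10]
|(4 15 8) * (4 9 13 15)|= 4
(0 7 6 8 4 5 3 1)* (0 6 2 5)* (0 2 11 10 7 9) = (0 9)(1 6 8 4 2 5 3)(7 11 10) = [9, 6, 5, 1, 2, 3, 8, 11, 4, 0, 7, 10]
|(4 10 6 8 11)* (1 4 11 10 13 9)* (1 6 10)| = 6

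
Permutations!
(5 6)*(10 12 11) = (5 6)(10 12 11) = [0, 1, 2, 3, 4, 6, 5, 7, 8, 9, 12, 10, 11]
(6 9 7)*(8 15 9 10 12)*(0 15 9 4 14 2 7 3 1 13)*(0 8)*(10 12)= (0 15 4 14 2 7 6 12)(1 13 8 9 3)= [15, 13, 7, 1, 14, 5, 12, 6, 9, 3, 10, 11, 0, 8, 2, 4]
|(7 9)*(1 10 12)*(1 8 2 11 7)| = |(1 10 12 8 2 11 7 9)| = 8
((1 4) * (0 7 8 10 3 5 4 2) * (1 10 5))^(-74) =(0 1 10 5 7 2 3 4 8) =[1, 10, 3, 4, 8, 7, 6, 2, 0, 9, 5]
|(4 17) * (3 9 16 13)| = 4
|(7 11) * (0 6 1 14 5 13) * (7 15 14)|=9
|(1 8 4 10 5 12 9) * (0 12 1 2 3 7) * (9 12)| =5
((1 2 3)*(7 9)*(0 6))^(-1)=[6, 3, 1, 2, 4, 5, 0, 9, 8, 7]=(0 6)(1 3 2)(7 9)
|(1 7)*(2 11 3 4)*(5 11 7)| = 7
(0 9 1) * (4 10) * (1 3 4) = (0 9 3 4 10 1) = [9, 0, 2, 4, 10, 5, 6, 7, 8, 3, 1]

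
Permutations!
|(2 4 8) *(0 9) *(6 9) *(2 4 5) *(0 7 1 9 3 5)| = |(0 6 3 5 2)(1 9 7)(4 8)| = 30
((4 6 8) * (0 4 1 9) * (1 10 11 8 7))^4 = (0 1 6)(4 9 7)(8 10 11) = [1, 6, 2, 3, 9, 5, 0, 4, 10, 7, 11, 8]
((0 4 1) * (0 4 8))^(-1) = (0 8)(1 4) = [8, 4, 2, 3, 1, 5, 6, 7, 0]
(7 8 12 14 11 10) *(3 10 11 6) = [0, 1, 2, 10, 4, 5, 3, 8, 12, 9, 7, 11, 14, 13, 6] = (3 10 7 8 12 14 6)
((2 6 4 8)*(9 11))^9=[0, 1, 6, 3, 8, 5, 4, 7, 2, 11, 10, 9]=(2 6 4 8)(9 11)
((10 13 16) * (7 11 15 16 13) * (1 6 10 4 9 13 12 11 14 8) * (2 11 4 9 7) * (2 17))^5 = [0, 11, 13, 3, 6, 5, 15, 10, 2, 14, 16, 12, 1, 8, 17, 4, 7, 9] = (1 11 12)(2 13 8)(4 6 15)(7 10 16)(9 14 17)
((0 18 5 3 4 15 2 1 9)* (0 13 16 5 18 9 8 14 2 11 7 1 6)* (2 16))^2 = (18)(0 13 6 9 2)(1 14 5 4 11)(3 15 7 8 16) = [13, 14, 0, 15, 11, 4, 9, 8, 16, 2, 10, 1, 12, 6, 5, 7, 3, 17, 18]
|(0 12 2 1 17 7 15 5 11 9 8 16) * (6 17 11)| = |(0 12 2 1 11 9 8 16)(5 6 17 7 15)| = 40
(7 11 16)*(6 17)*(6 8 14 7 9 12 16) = [0, 1, 2, 3, 4, 5, 17, 11, 14, 12, 10, 6, 16, 13, 7, 15, 9, 8] = (6 17 8 14 7 11)(9 12 16)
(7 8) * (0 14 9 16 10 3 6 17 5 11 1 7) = (0 14 9 16 10 3 6 17 5 11 1 7 8) = [14, 7, 2, 6, 4, 11, 17, 8, 0, 16, 3, 1, 12, 13, 9, 15, 10, 5]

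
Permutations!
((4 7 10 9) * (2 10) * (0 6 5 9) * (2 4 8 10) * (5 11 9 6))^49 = (11)(4 7) = [0, 1, 2, 3, 7, 5, 6, 4, 8, 9, 10, 11]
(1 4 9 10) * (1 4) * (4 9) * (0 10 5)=(0 10 9 5)=[10, 1, 2, 3, 4, 0, 6, 7, 8, 5, 9]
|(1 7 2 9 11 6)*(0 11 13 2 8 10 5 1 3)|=60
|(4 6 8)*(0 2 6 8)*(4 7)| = |(0 2 6)(4 8 7)| = 3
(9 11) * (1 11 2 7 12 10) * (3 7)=(1 11 9 2 3 7 12 10)=[0, 11, 3, 7, 4, 5, 6, 12, 8, 2, 1, 9, 10]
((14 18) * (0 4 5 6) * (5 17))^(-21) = (0 6 5 17 4)(14 18) = [6, 1, 2, 3, 0, 17, 5, 7, 8, 9, 10, 11, 12, 13, 18, 15, 16, 4, 14]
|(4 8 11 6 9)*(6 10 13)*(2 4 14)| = |(2 4 8 11 10 13 6 9 14)| = 9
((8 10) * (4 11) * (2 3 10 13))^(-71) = (2 13 8 10 3)(4 11) = [0, 1, 13, 2, 11, 5, 6, 7, 10, 9, 3, 4, 12, 8]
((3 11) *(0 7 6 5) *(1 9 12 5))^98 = [0, 1, 2, 3, 4, 5, 6, 7, 8, 9, 10, 11, 12] = (12)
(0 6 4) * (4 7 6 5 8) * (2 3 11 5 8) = (0 8 4)(2 3 11 5)(6 7) = [8, 1, 3, 11, 0, 2, 7, 6, 4, 9, 10, 5]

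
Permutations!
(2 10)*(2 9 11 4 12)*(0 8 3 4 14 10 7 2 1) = [8, 0, 7, 4, 12, 5, 6, 2, 3, 11, 9, 14, 1, 13, 10] = (0 8 3 4 12 1)(2 7)(9 11 14 10)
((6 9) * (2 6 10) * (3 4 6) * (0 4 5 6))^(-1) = (0 4)(2 10 9 6 5 3) = [4, 1, 10, 2, 0, 3, 5, 7, 8, 6, 9]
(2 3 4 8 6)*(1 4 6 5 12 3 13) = (1 4 8 5 12 3 6 2 13) = [0, 4, 13, 6, 8, 12, 2, 7, 5, 9, 10, 11, 3, 1]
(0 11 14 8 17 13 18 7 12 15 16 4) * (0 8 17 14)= (0 11)(4 8 14 17 13 18 7 12 15 16)= [11, 1, 2, 3, 8, 5, 6, 12, 14, 9, 10, 0, 15, 18, 17, 16, 4, 13, 7]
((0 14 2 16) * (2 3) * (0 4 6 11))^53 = [4, 1, 0, 11, 3, 5, 2, 7, 8, 9, 10, 16, 12, 13, 6, 15, 14] = (0 4 3 11 16 14 6 2)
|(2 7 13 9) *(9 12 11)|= |(2 7 13 12 11 9)|= 6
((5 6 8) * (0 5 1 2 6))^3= (0 5)(1 8 6 2)= [5, 8, 1, 3, 4, 0, 2, 7, 6]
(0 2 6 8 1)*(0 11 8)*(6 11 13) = (0 2 11 8 1 13 6) = [2, 13, 11, 3, 4, 5, 0, 7, 1, 9, 10, 8, 12, 6]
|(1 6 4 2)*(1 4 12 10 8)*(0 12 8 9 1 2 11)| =10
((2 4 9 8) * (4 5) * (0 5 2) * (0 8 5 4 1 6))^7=[4, 6, 2, 3, 9, 1, 0, 7, 8, 5]=(0 4 9 5 1 6)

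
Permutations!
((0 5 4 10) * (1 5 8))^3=(0 5)(1 10)(4 8)=[5, 10, 2, 3, 8, 0, 6, 7, 4, 9, 1]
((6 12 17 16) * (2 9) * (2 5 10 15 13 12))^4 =(2 15 16 5 12)(6 10 17 9 13) =[0, 1, 15, 3, 4, 12, 10, 7, 8, 13, 17, 11, 2, 6, 14, 16, 5, 9]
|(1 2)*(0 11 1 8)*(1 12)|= 6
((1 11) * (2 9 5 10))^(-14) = (11)(2 5)(9 10) = [0, 1, 5, 3, 4, 2, 6, 7, 8, 10, 9, 11]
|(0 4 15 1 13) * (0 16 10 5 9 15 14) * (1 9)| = |(0 4 14)(1 13 16 10 5)(9 15)| = 30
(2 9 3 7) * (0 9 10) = [9, 1, 10, 7, 4, 5, 6, 2, 8, 3, 0] = (0 9 3 7 2 10)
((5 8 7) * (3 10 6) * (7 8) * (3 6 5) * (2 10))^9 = (2 3 7 5 10) = [0, 1, 3, 7, 4, 10, 6, 5, 8, 9, 2]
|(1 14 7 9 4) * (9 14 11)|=4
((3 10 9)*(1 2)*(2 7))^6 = (10) = [0, 1, 2, 3, 4, 5, 6, 7, 8, 9, 10]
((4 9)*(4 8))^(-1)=[0, 1, 2, 3, 8, 5, 6, 7, 9, 4]=(4 8 9)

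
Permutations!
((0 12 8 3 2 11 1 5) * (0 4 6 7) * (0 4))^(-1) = (0 5 1 11 2 3 8 12)(4 7 6) = [5, 11, 3, 8, 7, 1, 4, 6, 12, 9, 10, 2, 0]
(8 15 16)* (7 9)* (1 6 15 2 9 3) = [0, 6, 9, 1, 4, 5, 15, 3, 2, 7, 10, 11, 12, 13, 14, 16, 8] = (1 6 15 16 8 2 9 7 3)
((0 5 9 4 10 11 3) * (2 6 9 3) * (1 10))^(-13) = [3, 10, 6, 5, 1, 0, 9, 7, 8, 4, 11, 2] = (0 3 5)(1 10 11 2 6 9 4)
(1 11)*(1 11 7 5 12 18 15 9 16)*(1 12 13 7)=(5 13 7)(9 16 12 18 15)=[0, 1, 2, 3, 4, 13, 6, 5, 8, 16, 10, 11, 18, 7, 14, 9, 12, 17, 15]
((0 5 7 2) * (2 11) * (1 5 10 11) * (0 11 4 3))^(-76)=(11)(1 7 5)=[0, 7, 2, 3, 4, 1, 6, 5, 8, 9, 10, 11]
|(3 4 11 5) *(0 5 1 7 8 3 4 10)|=9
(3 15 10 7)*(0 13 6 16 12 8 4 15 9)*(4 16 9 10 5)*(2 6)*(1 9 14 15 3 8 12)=(0 13 2 6 14 15 5 4 3 10 7 8 16 1 9)=[13, 9, 6, 10, 3, 4, 14, 8, 16, 0, 7, 11, 12, 2, 15, 5, 1]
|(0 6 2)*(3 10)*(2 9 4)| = 10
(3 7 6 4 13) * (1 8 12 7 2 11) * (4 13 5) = (1 8 12 7 6 13 3 2 11)(4 5) = [0, 8, 11, 2, 5, 4, 13, 6, 12, 9, 10, 1, 7, 3]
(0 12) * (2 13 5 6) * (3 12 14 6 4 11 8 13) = [14, 1, 3, 12, 11, 4, 2, 7, 13, 9, 10, 8, 0, 5, 6] = (0 14 6 2 3 12)(4 11 8 13 5)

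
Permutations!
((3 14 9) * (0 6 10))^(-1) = (0 10 6)(3 9 14) = [10, 1, 2, 9, 4, 5, 0, 7, 8, 14, 6, 11, 12, 13, 3]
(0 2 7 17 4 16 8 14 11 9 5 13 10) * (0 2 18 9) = (0 18 9 5 13 10 2 7 17 4 16 8 14 11) = [18, 1, 7, 3, 16, 13, 6, 17, 14, 5, 2, 0, 12, 10, 11, 15, 8, 4, 9]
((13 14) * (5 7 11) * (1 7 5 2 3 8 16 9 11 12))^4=(1 7 12)(2 9 8)(3 11 16)=[0, 7, 9, 11, 4, 5, 6, 12, 2, 8, 10, 16, 1, 13, 14, 15, 3]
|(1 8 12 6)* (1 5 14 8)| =|(5 14 8 12 6)| =5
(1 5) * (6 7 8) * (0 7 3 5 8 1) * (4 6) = (0 7 1 8 4 6 3 5) = [7, 8, 2, 5, 6, 0, 3, 1, 4]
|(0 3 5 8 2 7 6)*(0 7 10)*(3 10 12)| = |(0 10)(2 12 3 5 8)(6 7)| = 10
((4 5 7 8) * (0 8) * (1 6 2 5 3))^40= (0 1 7 3 5 4 2 8 6)= [1, 7, 8, 5, 2, 4, 0, 3, 6]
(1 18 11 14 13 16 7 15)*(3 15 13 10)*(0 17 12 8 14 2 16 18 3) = (0 17 12 8 14 10)(1 3 15)(2 16 7 13 18 11) = [17, 3, 16, 15, 4, 5, 6, 13, 14, 9, 0, 2, 8, 18, 10, 1, 7, 12, 11]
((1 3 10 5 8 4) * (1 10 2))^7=(1 3 2)(4 8 5 10)=[0, 3, 1, 2, 8, 10, 6, 7, 5, 9, 4]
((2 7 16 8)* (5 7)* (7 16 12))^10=(2 16)(5 8)=[0, 1, 16, 3, 4, 8, 6, 7, 5, 9, 10, 11, 12, 13, 14, 15, 2]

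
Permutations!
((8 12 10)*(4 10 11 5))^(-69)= [0, 1, 2, 3, 12, 8, 6, 7, 5, 9, 11, 10, 4]= (4 12)(5 8)(10 11)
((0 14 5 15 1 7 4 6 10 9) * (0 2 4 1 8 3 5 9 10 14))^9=(1 7)(2 9 14 6 4)(3 5 15 8)=[0, 7, 9, 5, 2, 15, 4, 1, 3, 14, 10, 11, 12, 13, 6, 8]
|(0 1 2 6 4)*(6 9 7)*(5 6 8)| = 9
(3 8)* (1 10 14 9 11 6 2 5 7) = (1 10 14 9 11 6 2 5 7)(3 8) = [0, 10, 5, 8, 4, 7, 2, 1, 3, 11, 14, 6, 12, 13, 9]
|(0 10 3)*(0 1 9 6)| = |(0 10 3 1 9 6)| = 6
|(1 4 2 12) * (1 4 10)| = |(1 10)(2 12 4)| = 6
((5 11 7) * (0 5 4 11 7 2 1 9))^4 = [11, 7, 5, 3, 9, 2, 6, 1, 8, 4, 10, 0] = (0 11)(1 7)(2 5)(4 9)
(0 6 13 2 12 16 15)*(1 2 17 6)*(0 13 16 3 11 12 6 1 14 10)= (0 14 10)(1 2 6 16 15 13 17)(3 11 12)= [14, 2, 6, 11, 4, 5, 16, 7, 8, 9, 0, 12, 3, 17, 10, 13, 15, 1]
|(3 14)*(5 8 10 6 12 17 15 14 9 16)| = |(3 9 16 5 8 10 6 12 17 15 14)| = 11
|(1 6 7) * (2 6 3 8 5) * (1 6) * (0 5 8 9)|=6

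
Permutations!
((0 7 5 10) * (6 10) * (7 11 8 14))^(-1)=(0 10 6 5 7 14 8 11)=[10, 1, 2, 3, 4, 7, 5, 14, 11, 9, 6, 0, 12, 13, 8]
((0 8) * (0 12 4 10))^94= (0 10 4 12 8)= [10, 1, 2, 3, 12, 5, 6, 7, 0, 9, 4, 11, 8]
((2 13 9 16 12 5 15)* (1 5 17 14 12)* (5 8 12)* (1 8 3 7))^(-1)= [0, 7, 15, 1, 4, 14, 6, 3, 16, 13, 10, 11, 8, 2, 17, 5, 9, 12]= (1 7 3)(2 15 5 14 17 12 8 16 9 13)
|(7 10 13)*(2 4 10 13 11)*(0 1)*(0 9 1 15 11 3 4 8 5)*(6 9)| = 6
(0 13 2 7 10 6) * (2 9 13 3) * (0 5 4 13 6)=(0 3 2 7 10)(4 13 9 6 5)=[3, 1, 7, 2, 13, 4, 5, 10, 8, 6, 0, 11, 12, 9]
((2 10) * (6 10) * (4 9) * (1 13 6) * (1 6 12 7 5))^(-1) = [0, 5, 10, 3, 9, 7, 2, 12, 8, 4, 6, 11, 13, 1] = (1 5 7 12 13)(2 10 6)(4 9)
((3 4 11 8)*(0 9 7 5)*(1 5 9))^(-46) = (0 5 1)(3 11)(4 8) = [5, 0, 2, 11, 8, 1, 6, 7, 4, 9, 10, 3]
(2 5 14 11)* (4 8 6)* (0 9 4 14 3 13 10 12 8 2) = (0 9 4 2 5 3 13 10 12 8 6 14 11) = [9, 1, 5, 13, 2, 3, 14, 7, 6, 4, 12, 0, 8, 10, 11]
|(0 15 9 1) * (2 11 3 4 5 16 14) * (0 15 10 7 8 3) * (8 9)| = |(0 10 7 9 1 15 8 3 4 5 16 14 2 11)| = 14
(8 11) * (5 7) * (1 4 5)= (1 4 5 7)(8 11)= [0, 4, 2, 3, 5, 7, 6, 1, 11, 9, 10, 8]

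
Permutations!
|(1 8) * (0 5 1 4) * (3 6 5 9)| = 8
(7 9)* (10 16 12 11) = [0, 1, 2, 3, 4, 5, 6, 9, 8, 7, 16, 10, 11, 13, 14, 15, 12] = (7 9)(10 16 12 11)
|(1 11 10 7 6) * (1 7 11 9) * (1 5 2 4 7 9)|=6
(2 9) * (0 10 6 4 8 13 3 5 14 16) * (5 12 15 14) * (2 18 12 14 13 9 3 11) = (0 10 6 4 8 9 18 12 15 13 11 2 3 14 16) = [10, 1, 3, 14, 8, 5, 4, 7, 9, 18, 6, 2, 15, 11, 16, 13, 0, 17, 12]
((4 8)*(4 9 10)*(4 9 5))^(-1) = (4 5 8)(9 10) = [0, 1, 2, 3, 5, 8, 6, 7, 4, 10, 9]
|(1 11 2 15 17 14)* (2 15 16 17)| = |(1 11 15 2 16 17 14)| = 7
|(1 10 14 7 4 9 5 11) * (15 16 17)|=24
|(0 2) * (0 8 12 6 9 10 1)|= 8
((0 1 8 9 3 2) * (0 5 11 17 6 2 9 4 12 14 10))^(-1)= [10, 0, 6, 9, 8, 2, 17, 7, 1, 3, 14, 5, 4, 13, 12, 15, 16, 11]= (0 10 14 12 4 8 1)(2 6 17 11 5)(3 9)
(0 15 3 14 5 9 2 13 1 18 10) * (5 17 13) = (0 15 3 14 17 13 1 18 10)(2 5 9) = [15, 18, 5, 14, 4, 9, 6, 7, 8, 2, 0, 11, 12, 1, 17, 3, 16, 13, 10]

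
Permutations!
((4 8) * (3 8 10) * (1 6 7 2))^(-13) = (1 2 7 6)(3 10 4 8) = [0, 2, 7, 10, 8, 5, 1, 6, 3, 9, 4]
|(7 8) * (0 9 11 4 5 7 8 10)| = 7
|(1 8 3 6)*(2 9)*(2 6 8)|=|(1 2 9 6)(3 8)|=4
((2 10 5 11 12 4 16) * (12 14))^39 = (2 16 4 12 14 11 5 10) = [0, 1, 16, 3, 12, 10, 6, 7, 8, 9, 2, 5, 14, 13, 11, 15, 4]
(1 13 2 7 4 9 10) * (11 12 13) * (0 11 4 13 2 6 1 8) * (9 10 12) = (0 11 9 12 2 7 13 6 1 4 10 8) = [11, 4, 7, 3, 10, 5, 1, 13, 0, 12, 8, 9, 2, 6]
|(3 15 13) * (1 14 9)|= |(1 14 9)(3 15 13)|= 3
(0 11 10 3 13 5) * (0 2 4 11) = [0, 1, 4, 13, 11, 2, 6, 7, 8, 9, 3, 10, 12, 5] = (2 4 11 10 3 13 5)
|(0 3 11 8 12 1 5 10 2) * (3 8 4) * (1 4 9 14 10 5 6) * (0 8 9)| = 10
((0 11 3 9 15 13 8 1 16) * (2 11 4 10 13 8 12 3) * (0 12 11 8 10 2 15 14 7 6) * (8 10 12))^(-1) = (0 6 7 14 9 3 12 15 11 13 10 2 4)(1 8 16) = [6, 8, 4, 12, 0, 5, 7, 14, 16, 3, 2, 13, 15, 10, 9, 11, 1]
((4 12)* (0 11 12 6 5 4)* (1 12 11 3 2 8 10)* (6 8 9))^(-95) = (0 6 10 3 5 1 2 4 12 9 8) = [6, 2, 4, 5, 12, 1, 10, 7, 0, 8, 3, 11, 9]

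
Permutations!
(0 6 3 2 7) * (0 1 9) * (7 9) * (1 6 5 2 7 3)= [5, 3, 9, 7, 4, 2, 1, 6, 8, 0]= (0 5 2 9)(1 3 7 6)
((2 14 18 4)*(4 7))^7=(2 18 4 14 7)=[0, 1, 18, 3, 14, 5, 6, 2, 8, 9, 10, 11, 12, 13, 7, 15, 16, 17, 4]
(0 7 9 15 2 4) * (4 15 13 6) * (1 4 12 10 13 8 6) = [7, 4, 15, 3, 0, 5, 12, 9, 6, 8, 13, 11, 10, 1, 14, 2] = (0 7 9 8 6 12 10 13 1 4)(2 15)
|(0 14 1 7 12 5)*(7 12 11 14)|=7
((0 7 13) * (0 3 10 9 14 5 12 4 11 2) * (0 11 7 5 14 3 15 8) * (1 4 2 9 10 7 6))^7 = (0 7 2 8 3 12 15 9 5 13 11)(1 4 6) = [7, 4, 8, 12, 6, 13, 1, 2, 3, 5, 10, 0, 15, 11, 14, 9]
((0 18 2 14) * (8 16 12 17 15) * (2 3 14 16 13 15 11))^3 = [14, 1, 17, 18, 4, 5, 6, 7, 8, 9, 10, 12, 2, 13, 3, 15, 11, 16, 0] = (0 14 3 18)(2 17 16 11 12)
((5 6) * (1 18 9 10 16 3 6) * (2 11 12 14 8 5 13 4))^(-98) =(1 13 5 6 8 3 14 16 12 10 11 9 2 18 4) =[0, 13, 18, 14, 1, 6, 8, 7, 3, 2, 11, 9, 10, 5, 16, 15, 12, 17, 4]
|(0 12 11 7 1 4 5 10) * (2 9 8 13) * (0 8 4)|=|(0 12 11 7 1)(2 9 4 5 10 8 13)|=35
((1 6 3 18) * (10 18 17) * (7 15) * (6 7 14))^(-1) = (1 18 10 17 3 6 14 15 7) = [0, 18, 2, 6, 4, 5, 14, 1, 8, 9, 17, 11, 12, 13, 15, 7, 16, 3, 10]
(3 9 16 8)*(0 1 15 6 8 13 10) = (0 1 15 6 8 3 9 16 13 10) = [1, 15, 2, 9, 4, 5, 8, 7, 3, 16, 0, 11, 12, 10, 14, 6, 13]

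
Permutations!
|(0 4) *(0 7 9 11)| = |(0 4 7 9 11)| = 5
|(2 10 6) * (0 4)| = 6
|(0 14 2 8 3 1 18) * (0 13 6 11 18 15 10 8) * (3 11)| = 9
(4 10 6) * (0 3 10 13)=(0 3 10 6 4 13)=[3, 1, 2, 10, 13, 5, 4, 7, 8, 9, 6, 11, 12, 0]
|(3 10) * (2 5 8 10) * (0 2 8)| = 3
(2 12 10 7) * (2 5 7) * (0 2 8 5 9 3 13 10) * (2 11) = (0 11 2 12)(3 13 10 8 5 7 9) = [11, 1, 12, 13, 4, 7, 6, 9, 5, 3, 8, 2, 0, 10]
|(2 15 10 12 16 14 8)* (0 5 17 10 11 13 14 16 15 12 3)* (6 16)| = 70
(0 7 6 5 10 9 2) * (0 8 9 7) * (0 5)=(0 5 10 7 6)(2 8 9)=[5, 1, 8, 3, 4, 10, 0, 6, 9, 2, 7]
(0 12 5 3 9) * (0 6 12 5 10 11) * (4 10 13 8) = (0 5 3 9 6 12 13 8 4 10 11) = [5, 1, 2, 9, 10, 3, 12, 7, 4, 6, 11, 0, 13, 8]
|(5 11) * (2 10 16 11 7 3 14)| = 8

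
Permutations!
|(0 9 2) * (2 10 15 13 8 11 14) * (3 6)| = |(0 9 10 15 13 8 11 14 2)(3 6)| = 18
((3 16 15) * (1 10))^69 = [0, 10, 2, 3, 4, 5, 6, 7, 8, 9, 1, 11, 12, 13, 14, 15, 16] = (16)(1 10)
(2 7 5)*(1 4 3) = (1 4 3)(2 7 5) = [0, 4, 7, 1, 3, 2, 6, 5]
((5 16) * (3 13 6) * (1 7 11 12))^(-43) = (1 7 11 12)(3 6 13)(5 16) = [0, 7, 2, 6, 4, 16, 13, 11, 8, 9, 10, 12, 1, 3, 14, 15, 5]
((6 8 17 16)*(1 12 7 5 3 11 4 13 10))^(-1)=(1 10 13 4 11 3 5 7 12)(6 16 17 8)=[0, 10, 2, 5, 11, 7, 16, 12, 6, 9, 13, 3, 1, 4, 14, 15, 17, 8]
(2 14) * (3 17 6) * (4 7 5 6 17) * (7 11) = [0, 1, 14, 4, 11, 6, 3, 5, 8, 9, 10, 7, 12, 13, 2, 15, 16, 17] = (17)(2 14)(3 4 11 7 5 6)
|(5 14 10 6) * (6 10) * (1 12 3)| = 3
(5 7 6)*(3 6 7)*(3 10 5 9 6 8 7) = [0, 1, 2, 8, 4, 10, 9, 3, 7, 6, 5] = (3 8 7)(5 10)(6 9)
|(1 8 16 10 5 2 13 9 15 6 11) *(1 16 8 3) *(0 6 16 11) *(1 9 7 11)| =|(0 6)(1 3 9 15 16 10 5 2 13 7 11)| =22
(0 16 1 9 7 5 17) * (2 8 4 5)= [16, 9, 8, 3, 5, 17, 6, 2, 4, 7, 10, 11, 12, 13, 14, 15, 1, 0]= (0 16 1 9 7 2 8 4 5 17)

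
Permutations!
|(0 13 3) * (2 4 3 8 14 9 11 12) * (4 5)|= |(0 13 8 14 9 11 12 2 5 4 3)|= 11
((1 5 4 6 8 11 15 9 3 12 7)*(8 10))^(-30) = [0, 11, 2, 6, 9, 15, 3, 8, 7, 4, 12, 1, 10, 13, 14, 5] = (1 11)(3 6)(4 9)(5 15)(7 8)(10 12)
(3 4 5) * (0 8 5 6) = (0 8 5 3 4 6) = [8, 1, 2, 4, 6, 3, 0, 7, 5]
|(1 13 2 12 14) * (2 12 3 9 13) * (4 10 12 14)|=|(1 2 3 9 13 14)(4 10 12)|=6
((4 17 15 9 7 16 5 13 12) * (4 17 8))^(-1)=(4 8)(5 16 7 9 15 17 12 13)=[0, 1, 2, 3, 8, 16, 6, 9, 4, 15, 10, 11, 13, 5, 14, 17, 7, 12]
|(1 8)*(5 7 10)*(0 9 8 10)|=7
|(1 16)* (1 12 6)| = |(1 16 12 6)| = 4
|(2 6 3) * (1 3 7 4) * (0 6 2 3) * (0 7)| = |(0 6)(1 7 4)| = 6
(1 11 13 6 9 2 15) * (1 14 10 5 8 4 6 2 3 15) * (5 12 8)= (1 11 13 2)(3 15 14 10 12 8 4 6 9)= [0, 11, 1, 15, 6, 5, 9, 7, 4, 3, 12, 13, 8, 2, 10, 14]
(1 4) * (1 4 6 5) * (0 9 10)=[9, 6, 2, 3, 4, 1, 5, 7, 8, 10, 0]=(0 9 10)(1 6 5)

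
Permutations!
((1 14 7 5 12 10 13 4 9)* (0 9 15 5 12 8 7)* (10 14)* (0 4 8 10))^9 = (15) = [0, 1, 2, 3, 4, 5, 6, 7, 8, 9, 10, 11, 12, 13, 14, 15]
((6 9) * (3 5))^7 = (3 5)(6 9) = [0, 1, 2, 5, 4, 3, 9, 7, 8, 6]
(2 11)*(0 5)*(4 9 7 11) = (0 5)(2 4 9 7 11) = [5, 1, 4, 3, 9, 0, 6, 11, 8, 7, 10, 2]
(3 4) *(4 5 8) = [0, 1, 2, 5, 3, 8, 6, 7, 4] = (3 5 8 4)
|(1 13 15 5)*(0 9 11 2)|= 4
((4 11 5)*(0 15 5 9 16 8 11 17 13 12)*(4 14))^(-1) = (0 12 13 17 4 14 5 15)(8 16 9 11) = [12, 1, 2, 3, 14, 15, 6, 7, 16, 11, 10, 8, 13, 17, 5, 0, 9, 4]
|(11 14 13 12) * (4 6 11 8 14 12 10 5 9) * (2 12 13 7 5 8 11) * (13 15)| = 13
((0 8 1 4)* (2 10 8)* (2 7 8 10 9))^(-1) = [4, 8, 9, 3, 1, 5, 6, 0, 7, 2, 10] = (10)(0 4 1 8 7)(2 9)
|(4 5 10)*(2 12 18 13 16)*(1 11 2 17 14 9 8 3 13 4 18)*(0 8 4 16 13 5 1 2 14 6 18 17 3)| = |(0 8)(1 11 14 9 4)(2 12)(3 5 10 17 6 18 16)| = 70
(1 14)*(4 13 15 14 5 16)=(1 5 16 4 13 15 14)=[0, 5, 2, 3, 13, 16, 6, 7, 8, 9, 10, 11, 12, 15, 1, 14, 4]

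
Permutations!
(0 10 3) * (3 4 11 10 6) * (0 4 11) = (0 6 3 4)(10 11) = [6, 1, 2, 4, 0, 5, 3, 7, 8, 9, 11, 10]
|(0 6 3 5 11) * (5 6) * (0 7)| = 4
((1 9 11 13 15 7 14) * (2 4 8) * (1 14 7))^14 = (1 15 13 11 9)(2 8 4) = [0, 15, 8, 3, 2, 5, 6, 7, 4, 1, 10, 9, 12, 11, 14, 13]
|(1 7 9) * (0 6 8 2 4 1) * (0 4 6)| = 12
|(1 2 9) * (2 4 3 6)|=|(1 4 3 6 2 9)|=6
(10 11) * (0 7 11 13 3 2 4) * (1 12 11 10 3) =(0 7 10 13 1 12 11 3 2 4) =[7, 12, 4, 2, 0, 5, 6, 10, 8, 9, 13, 3, 11, 1]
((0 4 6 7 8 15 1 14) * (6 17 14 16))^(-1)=[14, 15, 2, 3, 0, 5, 16, 6, 7, 9, 10, 11, 12, 13, 17, 8, 1, 4]=(0 14 17 4)(1 15 8 7 6 16)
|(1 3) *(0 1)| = |(0 1 3)| = 3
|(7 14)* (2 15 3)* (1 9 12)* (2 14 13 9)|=9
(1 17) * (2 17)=(1 2 17)=[0, 2, 17, 3, 4, 5, 6, 7, 8, 9, 10, 11, 12, 13, 14, 15, 16, 1]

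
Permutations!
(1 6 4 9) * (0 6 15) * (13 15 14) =(0 6 4 9 1 14 13 15) =[6, 14, 2, 3, 9, 5, 4, 7, 8, 1, 10, 11, 12, 15, 13, 0]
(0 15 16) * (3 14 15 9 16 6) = [9, 1, 2, 14, 4, 5, 3, 7, 8, 16, 10, 11, 12, 13, 15, 6, 0] = (0 9 16)(3 14 15 6)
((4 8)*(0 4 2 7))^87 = (0 8 7 4 2) = [8, 1, 0, 3, 2, 5, 6, 4, 7]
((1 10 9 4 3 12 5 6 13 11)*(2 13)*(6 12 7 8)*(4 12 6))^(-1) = (1 11 13 2 6 5 12 9 10)(3 4 8 7) = [0, 11, 6, 4, 8, 12, 5, 3, 7, 10, 1, 13, 9, 2]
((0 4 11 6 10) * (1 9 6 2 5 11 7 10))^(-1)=(0 10 7 4)(1 6 9)(2 11 5)=[10, 6, 11, 3, 0, 2, 9, 4, 8, 1, 7, 5]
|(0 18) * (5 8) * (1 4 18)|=|(0 1 4 18)(5 8)|=4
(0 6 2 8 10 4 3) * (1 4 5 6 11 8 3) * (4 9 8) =(0 11 4 1 9 8 10 5 6 2 3) =[11, 9, 3, 0, 1, 6, 2, 7, 10, 8, 5, 4]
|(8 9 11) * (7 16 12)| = 3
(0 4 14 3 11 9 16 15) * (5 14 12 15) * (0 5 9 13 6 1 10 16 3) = [4, 10, 2, 11, 12, 14, 1, 7, 8, 3, 16, 13, 15, 6, 0, 5, 9] = (0 4 12 15 5 14)(1 10 16 9 3 11 13 6)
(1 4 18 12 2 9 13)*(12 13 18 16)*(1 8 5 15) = [0, 4, 9, 3, 16, 15, 6, 7, 5, 18, 10, 11, 2, 8, 14, 1, 12, 17, 13] = (1 4 16 12 2 9 18 13 8 5 15)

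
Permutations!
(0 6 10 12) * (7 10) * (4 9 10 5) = (0 6 7 5 4 9 10 12) = [6, 1, 2, 3, 9, 4, 7, 5, 8, 10, 12, 11, 0]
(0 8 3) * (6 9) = [8, 1, 2, 0, 4, 5, 9, 7, 3, 6] = (0 8 3)(6 9)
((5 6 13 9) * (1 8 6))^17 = [0, 5, 2, 3, 4, 9, 8, 7, 1, 13, 10, 11, 12, 6] = (1 5 9 13 6 8)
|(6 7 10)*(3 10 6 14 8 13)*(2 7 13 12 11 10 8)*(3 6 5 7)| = |(2 3 8 12 11 10 14)(5 7)(6 13)| = 14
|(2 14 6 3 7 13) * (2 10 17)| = 8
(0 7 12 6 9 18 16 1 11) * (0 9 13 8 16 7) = (1 11 9 18 7 12 6 13 8 16) = [0, 11, 2, 3, 4, 5, 13, 12, 16, 18, 10, 9, 6, 8, 14, 15, 1, 17, 7]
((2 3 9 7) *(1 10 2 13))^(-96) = (1 2 9 13 10 3 7) = [0, 2, 9, 7, 4, 5, 6, 1, 8, 13, 3, 11, 12, 10]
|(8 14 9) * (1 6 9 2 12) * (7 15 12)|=9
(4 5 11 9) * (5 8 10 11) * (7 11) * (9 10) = (4 8 9)(7 11 10) = [0, 1, 2, 3, 8, 5, 6, 11, 9, 4, 7, 10]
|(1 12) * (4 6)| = |(1 12)(4 6)| = 2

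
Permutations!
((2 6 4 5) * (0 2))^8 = (0 4 2 5 6) = [4, 1, 5, 3, 2, 6, 0]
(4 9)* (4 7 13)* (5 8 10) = (4 9 7 13)(5 8 10) = [0, 1, 2, 3, 9, 8, 6, 13, 10, 7, 5, 11, 12, 4]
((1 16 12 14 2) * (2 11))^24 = [0, 1, 2, 3, 4, 5, 6, 7, 8, 9, 10, 11, 12, 13, 14, 15, 16] = (16)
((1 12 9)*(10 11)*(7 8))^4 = (1 12 9) = [0, 12, 2, 3, 4, 5, 6, 7, 8, 1, 10, 11, 9]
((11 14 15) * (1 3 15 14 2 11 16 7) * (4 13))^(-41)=(1 7 16 15 3)(2 11)(4 13)=[0, 7, 11, 1, 13, 5, 6, 16, 8, 9, 10, 2, 12, 4, 14, 3, 15]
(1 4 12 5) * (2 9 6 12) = (1 4 2 9 6 12 5) = [0, 4, 9, 3, 2, 1, 12, 7, 8, 6, 10, 11, 5]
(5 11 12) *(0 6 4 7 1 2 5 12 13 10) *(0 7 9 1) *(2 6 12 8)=(0 12 8 2 5 11 13 10 7)(1 6 4 9)=[12, 6, 5, 3, 9, 11, 4, 0, 2, 1, 7, 13, 8, 10]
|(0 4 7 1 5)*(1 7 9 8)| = |(0 4 9 8 1 5)| = 6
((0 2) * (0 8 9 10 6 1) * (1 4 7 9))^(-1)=(0 1 8 2)(4 6 10 9 7)=[1, 8, 0, 3, 6, 5, 10, 4, 2, 7, 9]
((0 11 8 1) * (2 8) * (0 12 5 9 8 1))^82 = (0 2 12 9)(1 5 8 11) = [2, 5, 12, 3, 4, 8, 6, 7, 11, 0, 10, 1, 9]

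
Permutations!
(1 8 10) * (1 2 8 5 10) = [0, 5, 8, 3, 4, 10, 6, 7, 1, 9, 2] = (1 5 10 2 8)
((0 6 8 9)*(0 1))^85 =[0, 1, 2, 3, 4, 5, 6, 7, 8, 9] =(9)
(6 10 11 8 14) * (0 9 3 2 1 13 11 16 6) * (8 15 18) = [9, 13, 1, 2, 4, 5, 10, 7, 14, 3, 16, 15, 12, 11, 0, 18, 6, 17, 8] = (0 9 3 2 1 13 11 15 18 8 14)(6 10 16)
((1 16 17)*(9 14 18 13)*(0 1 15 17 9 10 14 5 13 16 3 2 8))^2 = (0 3 8 1 2)(5 10 18 9 13 14 16) = [3, 2, 0, 8, 4, 10, 6, 7, 1, 13, 18, 11, 12, 14, 16, 15, 5, 17, 9]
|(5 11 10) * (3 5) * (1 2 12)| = |(1 2 12)(3 5 11 10)| = 12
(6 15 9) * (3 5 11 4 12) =[0, 1, 2, 5, 12, 11, 15, 7, 8, 6, 10, 4, 3, 13, 14, 9] =(3 5 11 4 12)(6 15 9)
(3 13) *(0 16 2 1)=(0 16 2 1)(3 13)=[16, 0, 1, 13, 4, 5, 6, 7, 8, 9, 10, 11, 12, 3, 14, 15, 2]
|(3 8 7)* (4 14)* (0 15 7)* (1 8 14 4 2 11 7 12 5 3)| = 11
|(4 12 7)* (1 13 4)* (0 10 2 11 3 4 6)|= 11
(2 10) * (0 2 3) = (0 2 10 3) = [2, 1, 10, 0, 4, 5, 6, 7, 8, 9, 3]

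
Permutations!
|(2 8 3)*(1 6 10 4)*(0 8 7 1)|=9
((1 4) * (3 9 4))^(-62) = (1 9)(3 4) = [0, 9, 2, 4, 3, 5, 6, 7, 8, 1]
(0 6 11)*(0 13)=(0 6 11 13)=[6, 1, 2, 3, 4, 5, 11, 7, 8, 9, 10, 13, 12, 0]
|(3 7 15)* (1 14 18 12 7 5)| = 8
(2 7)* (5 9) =(2 7)(5 9) =[0, 1, 7, 3, 4, 9, 6, 2, 8, 5]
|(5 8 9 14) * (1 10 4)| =|(1 10 4)(5 8 9 14)| =12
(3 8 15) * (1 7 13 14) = (1 7 13 14)(3 8 15) = [0, 7, 2, 8, 4, 5, 6, 13, 15, 9, 10, 11, 12, 14, 1, 3]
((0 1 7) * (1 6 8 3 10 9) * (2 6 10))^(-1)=(0 7 1 9 10)(2 3 8 6)=[7, 9, 3, 8, 4, 5, 2, 1, 6, 10, 0]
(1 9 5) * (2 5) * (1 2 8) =[0, 9, 5, 3, 4, 2, 6, 7, 1, 8] =(1 9 8)(2 5)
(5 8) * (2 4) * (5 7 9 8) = (2 4)(7 9 8) = [0, 1, 4, 3, 2, 5, 6, 9, 7, 8]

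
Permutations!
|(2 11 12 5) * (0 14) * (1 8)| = 4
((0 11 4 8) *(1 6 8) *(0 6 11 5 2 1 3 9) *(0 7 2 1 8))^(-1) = [6, 5, 7, 4, 11, 0, 8, 9, 2, 3, 10, 1] = (0 6 8 2 7 9 3 4 11 1 5)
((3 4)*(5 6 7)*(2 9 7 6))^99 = (2 5 7 9)(3 4) = [0, 1, 5, 4, 3, 7, 6, 9, 8, 2]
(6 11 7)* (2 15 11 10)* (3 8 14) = (2 15 11 7 6 10)(3 8 14) = [0, 1, 15, 8, 4, 5, 10, 6, 14, 9, 2, 7, 12, 13, 3, 11]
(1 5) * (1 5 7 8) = [0, 7, 2, 3, 4, 5, 6, 8, 1] = (1 7 8)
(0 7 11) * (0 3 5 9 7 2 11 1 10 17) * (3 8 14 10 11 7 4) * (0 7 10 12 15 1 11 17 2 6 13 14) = (0 6 13 14 12 15 1 17 7 11 8)(2 10)(3 5 9 4) = [6, 17, 10, 5, 3, 9, 13, 11, 0, 4, 2, 8, 15, 14, 12, 1, 16, 7]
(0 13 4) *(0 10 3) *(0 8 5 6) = (0 13 4 10 3 8 5 6) = [13, 1, 2, 8, 10, 6, 0, 7, 5, 9, 3, 11, 12, 4]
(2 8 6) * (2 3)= (2 8 6 3)= [0, 1, 8, 2, 4, 5, 3, 7, 6]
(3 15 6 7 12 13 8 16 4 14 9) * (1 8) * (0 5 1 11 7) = (0 5 1 8 16 4 14 9 3 15 6)(7 12 13 11) = [5, 8, 2, 15, 14, 1, 0, 12, 16, 3, 10, 7, 13, 11, 9, 6, 4]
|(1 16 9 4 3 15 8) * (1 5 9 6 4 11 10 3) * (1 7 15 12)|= |(1 16 6 4 7 15 8 5 9 11 10 3 12)|= 13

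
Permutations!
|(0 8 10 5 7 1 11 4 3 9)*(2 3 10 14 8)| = |(0 2 3 9)(1 11 4 10 5 7)(8 14)| = 12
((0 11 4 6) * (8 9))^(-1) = (0 6 4 11)(8 9) = [6, 1, 2, 3, 11, 5, 4, 7, 9, 8, 10, 0]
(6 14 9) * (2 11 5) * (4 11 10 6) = (2 10 6 14 9 4 11 5) = [0, 1, 10, 3, 11, 2, 14, 7, 8, 4, 6, 5, 12, 13, 9]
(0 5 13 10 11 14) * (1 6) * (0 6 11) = (0 5 13 10)(1 11 14 6) = [5, 11, 2, 3, 4, 13, 1, 7, 8, 9, 0, 14, 12, 10, 6]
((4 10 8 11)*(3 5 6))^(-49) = [0, 1, 2, 6, 11, 3, 5, 7, 10, 9, 4, 8] = (3 6 5)(4 11 8 10)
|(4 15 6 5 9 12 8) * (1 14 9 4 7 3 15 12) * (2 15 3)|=24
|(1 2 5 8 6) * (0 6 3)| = 7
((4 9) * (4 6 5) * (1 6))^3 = (1 4 6 9 5) = [0, 4, 2, 3, 6, 1, 9, 7, 8, 5]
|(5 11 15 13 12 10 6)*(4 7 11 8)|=|(4 7 11 15 13 12 10 6 5 8)|=10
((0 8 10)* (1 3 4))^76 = [8, 3, 2, 4, 1, 5, 6, 7, 10, 9, 0] = (0 8 10)(1 3 4)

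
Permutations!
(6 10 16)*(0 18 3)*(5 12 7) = [18, 1, 2, 0, 4, 12, 10, 5, 8, 9, 16, 11, 7, 13, 14, 15, 6, 17, 3] = (0 18 3)(5 12 7)(6 10 16)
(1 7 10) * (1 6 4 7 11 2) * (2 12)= (1 11 12 2)(4 7 10 6)= [0, 11, 1, 3, 7, 5, 4, 10, 8, 9, 6, 12, 2]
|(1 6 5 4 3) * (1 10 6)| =5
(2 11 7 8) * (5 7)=(2 11 5 7 8)=[0, 1, 11, 3, 4, 7, 6, 8, 2, 9, 10, 5]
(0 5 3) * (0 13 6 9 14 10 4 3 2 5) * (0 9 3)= (0 9 14 10 4)(2 5)(3 13 6)= [9, 1, 5, 13, 0, 2, 3, 7, 8, 14, 4, 11, 12, 6, 10]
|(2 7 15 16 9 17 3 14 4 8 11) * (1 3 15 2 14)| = 4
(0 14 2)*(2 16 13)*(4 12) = (0 14 16 13 2)(4 12) = [14, 1, 0, 3, 12, 5, 6, 7, 8, 9, 10, 11, 4, 2, 16, 15, 13]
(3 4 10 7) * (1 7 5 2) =(1 7 3 4 10 5 2) =[0, 7, 1, 4, 10, 2, 6, 3, 8, 9, 5]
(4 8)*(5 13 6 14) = (4 8)(5 13 6 14) = [0, 1, 2, 3, 8, 13, 14, 7, 4, 9, 10, 11, 12, 6, 5]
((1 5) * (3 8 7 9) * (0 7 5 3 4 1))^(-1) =(0 5 8 3 1 4 9 7) =[5, 4, 2, 1, 9, 8, 6, 0, 3, 7]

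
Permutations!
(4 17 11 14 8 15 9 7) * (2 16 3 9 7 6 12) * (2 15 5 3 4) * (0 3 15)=(0 3 9 6 12)(2 16 4 17 11 14 8 5 15 7)=[3, 1, 16, 9, 17, 15, 12, 2, 5, 6, 10, 14, 0, 13, 8, 7, 4, 11]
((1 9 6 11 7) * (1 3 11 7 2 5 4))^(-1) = (1 4 5 2 11 3 7 6 9) = [0, 4, 11, 7, 5, 2, 9, 6, 8, 1, 10, 3]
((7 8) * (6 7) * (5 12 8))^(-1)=(5 7 6 8 12)=[0, 1, 2, 3, 4, 7, 8, 6, 12, 9, 10, 11, 5]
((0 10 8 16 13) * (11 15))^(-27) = (0 16 10 13 8)(11 15) = [16, 1, 2, 3, 4, 5, 6, 7, 0, 9, 13, 15, 12, 8, 14, 11, 10]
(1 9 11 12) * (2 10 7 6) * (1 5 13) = (1 9 11 12 5 13)(2 10 7 6) = [0, 9, 10, 3, 4, 13, 2, 6, 8, 11, 7, 12, 5, 1]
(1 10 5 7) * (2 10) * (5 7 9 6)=[0, 2, 10, 3, 4, 9, 5, 1, 8, 6, 7]=(1 2 10 7)(5 9 6)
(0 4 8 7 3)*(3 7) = (0 4 8 3) = [4, 1, 2, 0, 8, 5, 6, 7, 3]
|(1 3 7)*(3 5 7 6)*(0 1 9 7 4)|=|(0 1 5 4)(3 6)(7 9)|=4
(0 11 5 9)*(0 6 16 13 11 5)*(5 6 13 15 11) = [6, 1, 2, 3, 4, 9, 16, 7, 8, 13, 10, 0, 12, 5, 14, 11, 15] = (0 6 16 15 11)(5 9 13)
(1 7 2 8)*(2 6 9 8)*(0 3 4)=(0 3 4)(1 7 6 9 8)=[3, 7, 2, 4, 0, 5, 9, 6, 1, 8]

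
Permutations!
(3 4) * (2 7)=[0, 1, 7, 4, 3, 5, 6, 2]=(2 7)(3 4)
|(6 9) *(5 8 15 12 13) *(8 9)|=7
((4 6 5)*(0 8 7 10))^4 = (10)(4 6 5) = [0, 1, 2, 3, 6, 4, 5, 7, 8, 9, 10]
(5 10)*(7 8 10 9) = (5 9 7 8 10) = [0, 1, 2, 3, 4, 9, 6, 8, 10, 7, 5]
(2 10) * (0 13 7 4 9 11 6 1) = (0 13 7 4 9 11 6 1)(2 10) = [13, 0, 10, 3, 9, 5, 1, 4, 8, 11, 2, 6, 12, 7]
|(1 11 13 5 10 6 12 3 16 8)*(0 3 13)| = 30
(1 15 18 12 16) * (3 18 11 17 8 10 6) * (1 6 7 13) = (1 15 11 17 8 10 7 13)(3 18 12 16 6) = [0, 15, 2, 18, 4, 5, 3, 13, 10, 9, 7, 17, 16, 1, 14, 11, 6, 8, 12]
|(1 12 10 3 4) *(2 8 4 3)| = |(1 12 10 2 8 4)| = 6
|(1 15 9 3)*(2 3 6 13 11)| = |(1 15 9 6 13 11 2 3)| = 8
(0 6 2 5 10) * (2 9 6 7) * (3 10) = (0 7 2 5 3 10)(6 9) = [7, 1, 5, 10, 4, 3, 9, 2, 8, 6, 0]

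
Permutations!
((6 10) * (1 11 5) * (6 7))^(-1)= (1 5 11)(6 7 10)= [0, 5, 2, 3, 4, 11, 7, 10, 8, 9, 6, 1]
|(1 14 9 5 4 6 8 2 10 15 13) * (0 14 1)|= |(0 14 9 5 4 6 8 2 10 15 13)|= 11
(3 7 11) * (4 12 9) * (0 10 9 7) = (0 10 9 4 12 7 11 3) = [10, 1, 2, 0, 12, 5, 6, 11, 8, 4, 9, 3, 7]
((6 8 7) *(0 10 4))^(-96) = (10) = [0, 1, 2, 3, 4, 5, 6, 7, 8, 9, 10]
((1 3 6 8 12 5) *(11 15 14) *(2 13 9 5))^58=(1 12 5 8 9 6 13 3 2)(11 15 14)=[0, 12, 1, 2, 4, 8, 13, 7, 9, 6, 10, 15, 5, 3, 11, 14]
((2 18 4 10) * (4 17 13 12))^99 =(2 18 17 13 12 4 10) =[0, 1, 18, 3, 10, 5, 6, 7, 8, 9, 2, 11, 4, 12, 14, 15, 16, 13, 17]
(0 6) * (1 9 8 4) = (0 6)(1 9 8 4) = [6, 9, 2, 3, 1, 5, 0, 7, 4, 8]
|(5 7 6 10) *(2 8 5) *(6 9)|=7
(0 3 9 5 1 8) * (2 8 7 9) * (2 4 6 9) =(0 3 4 6 9 5 1 7 2 8) =[3, 7, 8, 4, 6, 1, 9, 2, 0, 5]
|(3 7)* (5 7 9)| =4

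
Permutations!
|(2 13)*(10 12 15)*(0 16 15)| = 10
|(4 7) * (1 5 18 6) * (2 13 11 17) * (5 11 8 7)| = 11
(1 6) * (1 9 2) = (1 6 9 2) = [0, 6, 1, 3, 4, 5, 9, 7, 8, 2]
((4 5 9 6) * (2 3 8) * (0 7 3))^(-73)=(0 3 2 7 8)(4 6 9 5)=[3, 1, 7, 2, 6, 4, 9, 8, 0, 5]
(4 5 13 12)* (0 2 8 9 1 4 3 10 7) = (0 2 8 9 1 4 5 13 12 3 10 7) = [2, 4, 8, 10, 5, 13, 6, 0, 9, 1, 7, 11, 3, 12]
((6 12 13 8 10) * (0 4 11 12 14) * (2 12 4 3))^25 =[6, 1, 0, 14, 11, 5, 8, 7, 12, 9, 13, 4, 3, 2, 10] =(0 6 8 12 3 14 10 13 2)(4 11)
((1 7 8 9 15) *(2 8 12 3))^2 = (1 12 2 9)(3 8 15 7) = [0, 12, 9, 8, 4, 5, 6, 3, 15, 1, 10, 11, 2, 13, 14, 7]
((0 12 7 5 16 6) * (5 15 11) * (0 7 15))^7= [7, 1, 2, 3, 4, 11, 16, 6, 8, 9, 10, 15, 0, 13, 14, 12, 5]= (0 7 6 16 5 11 15 12)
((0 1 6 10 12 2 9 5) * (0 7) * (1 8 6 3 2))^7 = (0 2 10 7 3 6 5 1 8 9 12) = [2, 8, 10, 6, 4, 1, 5, 3, 9, 12, 7, 11, 0]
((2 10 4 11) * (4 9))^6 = [0, 1, 10, 3, 11, 5, 6, 7, 8, 4, 9, 2] = (2 10 9 4 11)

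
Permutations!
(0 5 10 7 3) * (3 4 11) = (0 5 10 7 4 11 3) = [5, 1, 2, 0, 11, 10, 6, 4, 8, 9, 7, 3]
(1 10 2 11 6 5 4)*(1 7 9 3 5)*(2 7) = [0, 10, 11, 5, 2, 4, 1, 9, 8, 3, 7, 6] = (1 10 7 9 3 5 4 2 11 6)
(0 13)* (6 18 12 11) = (0 13)(6 18 12 11) = [13, 1, 2, 3, 4, 5, 18, 7, 8, 9, 10, 6, 11, 0, 14, 15, 16, 17, 12]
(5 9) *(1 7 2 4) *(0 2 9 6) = [2, 7, 4, 3, 1, 6, 0, 9, 8, 5] = (0 2 4 1 7 9 5 6)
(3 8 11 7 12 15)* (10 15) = [0, 1, 2, 8, 4, 5, 6, 12, 11, 9, 15, 7, 10, 13, 14, 3] = (3 8 11 7 12 10 15)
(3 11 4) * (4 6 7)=(3 11 6 7 4)=[0, 1, 2, 11, 3, 5, 7, 4, 8, 9, 10, 6]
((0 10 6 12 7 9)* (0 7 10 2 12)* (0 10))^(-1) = (0 12 2)(6 10)(7 9) = [12, 1, 0, 3, 4, 5, 10, 9, 8, 7, 6, 11, 2]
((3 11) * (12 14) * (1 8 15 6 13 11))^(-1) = [0, 3, 2, 11, 4, 5, 15, 7, 1, 9, 10, 13, 14, 6, 12, 8] = (1 3 11 13 6 15 8)(12 14)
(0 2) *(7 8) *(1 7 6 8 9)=(0 2)(1 7 9)(6 8)=[2, 7, 0, 3, 4, 5, 8, 9, 6, 1]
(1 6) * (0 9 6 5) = (0 9 6 1 5) = [9, 5, 2, 3, 4, 0, 1, 7, 8, 6]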